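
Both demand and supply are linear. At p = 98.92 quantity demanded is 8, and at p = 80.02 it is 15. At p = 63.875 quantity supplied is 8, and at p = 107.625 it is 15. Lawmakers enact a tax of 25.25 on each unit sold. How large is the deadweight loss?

35.62

Demand slope = (80.02 − 98.92)/(15 − 8) = −2.7, so p = 120.52 − 2.7q.
Supply slope = (107.625 − 63.875)/(15 − 8) = 6.25, so p = 13.875 + 6.25q.
Competitive equilibrium: 120.52 − 2.7q = 13.875 + 6.25q → q* = 11.9156, p* = 88.3478.
With the tax, the buyer price exceeds the seller price by 25.25: (120.52 − 2.7q) − (13.875 + 6.25q) = 25.25 → q' = 9.0944.
Δq = 11.9156 − 9.0944 = 2.8212; the wedge equals the tax, 25.25.
The triangle = ½ × 2.8212 × 25.25 = 35.62.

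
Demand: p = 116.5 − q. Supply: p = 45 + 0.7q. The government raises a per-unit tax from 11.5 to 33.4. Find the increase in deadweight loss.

Competitive equilibrium: 116.5 − q = 45 + 0.7q → q* = 42.0588, p* = 74.4412.
For a per-unit tax t: Δq = t/1.7, so DWL = ½·t·(t/1.7) = t²/3.4.
At t = 11.5: DWL = 38.897. At t = 33.4: DWL = 328.106.
Increase = 328.106 − 38.897 = 289.21.

289.21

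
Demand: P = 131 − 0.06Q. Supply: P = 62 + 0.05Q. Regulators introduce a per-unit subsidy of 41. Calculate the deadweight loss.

7640.91

Competitive equilibrium: 131 − 0.06Q = 62 + 0.05Q → Q* = 627.2727, P* = 93.3636.
The subsidy lowers effective supply by 41: P = 21 + 0.05Q.
New quantity: 131 − 0.06Q = 21 + 0.05Q → Q' = 1000.
Overproduction ΔQ = 1000 − 627.2727 = 372.7273; wedge = subsidy = 41.
The triangle = ½ × 372.7273 × 41 = 7640.91.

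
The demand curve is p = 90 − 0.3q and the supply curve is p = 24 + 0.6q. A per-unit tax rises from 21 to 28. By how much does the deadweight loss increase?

190.56

Competitive equilibrium: 90 − 0.3q = 24 + 0.6q → q* = 73.3333, p* = 68.
For a per-unit tax t: Δq = t/0.9, so DWL = ½·t·(t/0.9) = t²/1.8.
At t = 21: DWL = 245. At t = 28: DWL = 435.556.
Increase = 435.556 − 245 = 190.56.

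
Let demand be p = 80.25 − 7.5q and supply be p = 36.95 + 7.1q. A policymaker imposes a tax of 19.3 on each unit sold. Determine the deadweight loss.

Competitive equilibrium: 80.25 − 7.5q = 36.95 + 7.1q → q* = 2.9658, p* = 58.0068.
With the tax, the buyer price exceeds the seller price by 19.3: (80.25 − 7.5q) − (36.95 + 7.1q) = 19.3 → q' = 1.6438.
Δq = 2.9658 − 1.6438 = 1.322; the wedge equals the tax, 19.3.
DWL = ½ × 1.322 × 19.3 = 12.76.

12.76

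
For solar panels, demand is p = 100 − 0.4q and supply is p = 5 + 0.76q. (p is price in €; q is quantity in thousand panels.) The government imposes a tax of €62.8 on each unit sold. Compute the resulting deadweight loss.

Competitive equilibrium: 100 − 0.4q = 5 + 0.76q → q* = 81.8966, p* = 67.2414.
With the tax, the buyer price exceeds the seller price by 62.8: (100 − 0.4q) − (5 + 0.76q) = 62.8 → q' = 27.7586.
Δq = 81.8966 − 27.7586 = 54.138; the wedge equals the tax, 62.8.
The triangle = ½ × 54.138 × 62.8 = €1699.93 thousand.

€1699.93 thousand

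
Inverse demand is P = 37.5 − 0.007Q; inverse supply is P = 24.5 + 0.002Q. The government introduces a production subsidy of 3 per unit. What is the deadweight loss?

500

Competitive equilibrium: 37.5 − 0.007Q = 24.5 + 0.002Q → Q* = 1444.4444, P* = 27.3889.
The subsidy lowers effective supply by 3: P = 21.5 + 0.002Q.
New quantity: 37.5 − 0.007Q = 21.5 + 0.002Q → Q' = 1777.7778.
Overproduction ΔQ = 1777.7778 − 1444.4444 = 333.3334; wedge = subsidy = 3.
The triangle = ½ × 333.3334 × 3 = 500.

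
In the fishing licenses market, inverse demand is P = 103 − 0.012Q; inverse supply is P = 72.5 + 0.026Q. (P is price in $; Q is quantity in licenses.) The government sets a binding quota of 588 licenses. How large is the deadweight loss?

Competitive equilibrium: 103 − 0.012Q = 72.5 + 0.026Q → Q* = 802.6316, P* = 93.3684.
At Q = 588: demand price = 103 − 0.012·588 = 95.944; supply price = 72.5 + 0.026·588 = 87.788.
ΔQ = 802.6316 − 588 = 214.6316; wedge = 95.944 − 87.788 = 8.156.
DWL = ½ × 214.6316 × 8.156 = $875.27.

$875.27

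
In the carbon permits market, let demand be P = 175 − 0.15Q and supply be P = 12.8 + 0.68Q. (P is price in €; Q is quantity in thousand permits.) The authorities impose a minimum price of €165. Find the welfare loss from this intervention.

€6879.81 thousand

Competitive equilibrium: 175 − 0.15Q = 12.8 + 0.68Q → Q* = 195.42169, P* = 145.68675.
At the floor P = 165, quantity demanded = (175 − 165)/0.15 = 66.66667.
Sellers' marginal cost at Q' = 66.66667: 12.8 + 0.68·66.66667 = 58.13334.
ΔQ = 195.42169 − 66.66667 = 128.75502; wedge = 165 − 58.13334 = 106.86666.
DWL = ½ × 128.75502 × 106.86666 = €6879.81 thousand.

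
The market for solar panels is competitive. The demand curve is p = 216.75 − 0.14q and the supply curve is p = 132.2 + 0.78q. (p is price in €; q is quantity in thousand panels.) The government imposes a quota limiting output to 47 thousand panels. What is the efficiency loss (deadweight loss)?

Competitive equilibrium: 216.75 − 0.14q = 132.2 + 0.78q → q* = 91.9022, p* = 203.8837.
At q = 47: demand price = 216.75 − 0.14·47 = 210.17; supply price = 132.2 + 0.78·47 = 168.86.
Δq = 91.9022 − 47 = 44.9022; wedge = 210.17 − 168.86 = 41.31.
Deadweight loss = ½ × 44.9022 × 41.31 = €927.45 thousand.

€927.45 thousand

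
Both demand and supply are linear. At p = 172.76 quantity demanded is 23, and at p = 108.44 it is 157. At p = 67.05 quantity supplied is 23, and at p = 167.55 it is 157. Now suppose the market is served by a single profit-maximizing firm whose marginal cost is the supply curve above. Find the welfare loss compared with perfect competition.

575.13

Demand slope = (108.44 − 172.76)/(157 − 23) = −0.48, so p = 183.8 − 0.48q.
Supply slope = (167.55 − 67.05)/(157 − 23) = 0.75, so p = 49.8 + 0.75q.
Competitive equilibrium: 183.8 − 0.48q = 49.8 + 0.75q → q* = 108.9431, p* = 131.5073.
Marginal revenue: MR = 183.8 − 0.96q. Set MR = MC: 183.8 − 0.96q = 49.8 + 0.75q → q_m = 78.3626.
Price p_m = 183.8 − 0.48·78.3626 = 146.186; MC(q_m) = 49.8 + 0.75·78.3626 = 108.572.
Competitive q* = 108.9431, so Δq = 30.5805; wedge = 146.186 − 108.572 = 37.614.
DWL = ½ × 30.5805 × 37.614 = 575.13.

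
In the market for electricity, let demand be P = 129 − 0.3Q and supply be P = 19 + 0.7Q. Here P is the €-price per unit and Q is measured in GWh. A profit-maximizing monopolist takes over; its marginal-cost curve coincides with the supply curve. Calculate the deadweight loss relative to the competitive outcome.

Competitive equilibrium: 129 − 0.3Q = 19 + 0.7Q → Q* = 110, P* = 96.
Marginal revenue: MR = 129 − 0.6Q. Set MR = MC: 129 − 0.6Q = 19 + 0.7Q → Q_m = 84.6154.
Price P_m = 129 − 0.3·84.6154 = 103.6154; MC(Q_m) = 19 + 0.7·84.6154 = 78.2308.
Competitive Q* = 110, so ΔQ = 25.3846; wedge = 103.6154 − 78.2308 = 25.3846.
Welfare loss = ½ × 25.3846 × 25.3846 = €322.19.

€322.19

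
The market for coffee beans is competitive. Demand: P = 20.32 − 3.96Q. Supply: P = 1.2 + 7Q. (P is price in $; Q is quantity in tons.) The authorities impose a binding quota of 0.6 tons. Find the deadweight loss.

Competitive equilibrium: 20.32 − 3.96Q = 1.2 + 7Q → Q* = 1.7445, P* = 13.4117.
At Q = 0.6: demand price = 20.32 − 3.96·0.6 = 17.944; supply price = 1.2 + 7·0.6 = 5.4.
ΔQ = 1.7445 − 0.6 = 1.1445; wedge = 17.944 − 5.4 = 12.544.
The triangle = ½ × 1.1445 × 12.544 = $7.18.

$7.18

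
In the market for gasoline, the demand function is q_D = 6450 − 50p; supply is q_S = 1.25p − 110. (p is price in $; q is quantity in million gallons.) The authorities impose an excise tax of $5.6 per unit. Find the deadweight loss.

$19.12 million

In inverse form: demand p = 129 − 0.02q, supply p = 88 + 0.8q.
Competitive equilibrium: 129 − 0.02q = 88 + 0.8q → q* = 50, p* = 128.
With the tax, the buyer price exceeds the seller price by 5.6: (129 − 0.02q) − (88 + 0.8q) = 5.6 → q' = 43.1707.
Δq = 50 − 43.1707 = 6.8293; the wedge equals the tax, 5.6.
The triangle = ½ × 6.8293 × 5.6 = $19.12 million.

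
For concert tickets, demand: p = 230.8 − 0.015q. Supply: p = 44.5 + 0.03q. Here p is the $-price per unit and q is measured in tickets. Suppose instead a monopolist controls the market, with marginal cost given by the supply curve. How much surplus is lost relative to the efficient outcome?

Competitive equilibrium: 230.8 − 0.015q = 44.5 + 0.03q → q* = 4140, p* = 168.7.
Marginal revenue: MR = 230.8 − 0.03q. Set MR = MC: 230.8 − 0.03q = 44.5 + 0.03q → q_m = 3105.
Price p_m = 230.8 − 0.015·3105 = 184.225; MC(q_m) = 44.5 + 0.03·3105 = 137.65.
Competitive q* = 4140, so Δq = 1035; wedge = 184.225 − 137.65 = 46.575.
The triangle = ½ × 1035 × 46.575 = $24102.56.

$24102.56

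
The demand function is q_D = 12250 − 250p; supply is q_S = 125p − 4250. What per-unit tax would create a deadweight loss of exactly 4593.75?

10.5

In inverse form: demand p = 49 − 0.004q, supply p = 34 + 0.008q.
Competitive equilibrium: 49 − 0.004q = 34 + 0.008q → q* = 1250, p* = 44.
A tax t gives Δq = t/0.012 and wedge t, so DWL = t²/0.024.
t²/0.024 = 4593.75 → t² = 110.25 → t = 10.5.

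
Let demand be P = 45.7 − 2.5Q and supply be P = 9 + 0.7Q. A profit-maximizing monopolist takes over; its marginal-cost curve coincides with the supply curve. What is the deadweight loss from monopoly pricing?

40.48

Competitive equilibrium: 45.7 − 2.5Q = 9 + 0.7Q → Q* = 11.4688, P* = 17.0281.
Marginal revenue: MR = 45.7 − 5Q. Set MR = MC: 45.7 − 5Q = 9 + 0.7Q → Q_m = 6.4386.
Price P_m = 45.7 − 2.5·6.4386 = 29.6035; MC(Q_m) = 9 + 0.7·6.4386 = 13.507.
Competitive Q* = 11.4688, so ΔQ = 5.0302; wedge = 29.6035 − 13.507 = 16.0965.
DWL = ½ × 5.0302 × 16.0965 = 40.48.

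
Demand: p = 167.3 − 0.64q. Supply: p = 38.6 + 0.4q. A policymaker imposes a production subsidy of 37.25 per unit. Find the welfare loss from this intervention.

667.10

Competitive equilibrium: 167.3 − 0.64q = 38.6 + 0.4q → q* = 123.75, p* = 88.1.
The subsidy lowers effective supply by 37.25: p = 1.35 + 0.4q.
New quantity: 167.3 − 0.64q = 1.35 + 0.4q → q' = 159.5673.
Overproduction Δq = 159.5673 − 123.75 = 35.8173; wedge = subsidy = 37.25.
Welfare loss = ½ × 35.8173 × 37.25 = 667.10.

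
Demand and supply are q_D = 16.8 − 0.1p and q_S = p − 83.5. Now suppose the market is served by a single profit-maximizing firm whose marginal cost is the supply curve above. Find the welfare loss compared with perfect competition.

In inverse form: demand p = 168 − 10q, supply p = 83.5 + q.
Competitive equilibrium: 168 − 10q = 83.5 + q → q* = 7.6818, p* = 91.1818.
Marginal revenue: MR = 168 − 20q. Set MR = MC: 168 − 20q = 83.5 + q → q_m = 4.0238.
Price p_m = 168 − 10·4.0238 = 127.762; MC(q_m) = 83.5 + 1·4.0238 = 87.5238.
Competitive q* = 7.6818, so Δq = 3.658; wedge = 127.762 − 87.5238 = 40.2382.
Welfare loss = ½ × 3.658 × 40.2382 = 73.60.

73.60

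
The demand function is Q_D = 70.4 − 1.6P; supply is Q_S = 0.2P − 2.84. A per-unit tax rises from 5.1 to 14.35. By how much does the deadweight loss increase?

In inverse form: demand P = 44 − 0.625Q, supply P = 14.2 + 5Q.
Competitive equilibrium: 44 − 0.625Q = 14.2 + 5Q → Q* = 5.2978, P* = 40.6889.
For a per-unit tax t: ΔQ = t/5.625, so DWL = ½·t·(t/5.625) = t²/11.25.
At t = 5.1: DWL = 2.312. At t = 14.35: DWL = 18.304.
Increase = 18.304 − 2.312 = 15.99.

15.99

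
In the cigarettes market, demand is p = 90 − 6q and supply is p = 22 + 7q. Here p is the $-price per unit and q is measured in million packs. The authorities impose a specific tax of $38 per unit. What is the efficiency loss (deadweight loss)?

Competitive equilibrium: 90 − 6q = 22 + 7q → q* = 5.2308, p* = 58.6154.
With the tax, the buyer price exceeds the seller price by 38: (90 − 6q) − (22 + 7q) = 38 → q' = 2.3077.
Δq = 5.2308 − 2.3077 = 2.9231; the wedge equals the tax, 38.
Welfare loss = ½ × 2.9231 × 38 = $55.54 million.

$55.54 million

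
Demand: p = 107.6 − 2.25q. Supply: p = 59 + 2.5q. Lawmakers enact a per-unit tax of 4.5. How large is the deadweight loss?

Competitive equilibrium: 107.6 − 2.25q = 59 + 2.5q → q* = 10.2316, p* = 84.5789.
With the tax, the buyer price exceeds the seller price by 4.5: (107.6 − 2.25q) − (59 + 2.5q) = 4.5 → q' = 9.2842.
Δq = 10.2316 − 9.2842 = 0.9474; the wedge equals the tax, 4.5.
Welfare loss = ½ × 0.9474 × 4.5 = 2.13.

2.13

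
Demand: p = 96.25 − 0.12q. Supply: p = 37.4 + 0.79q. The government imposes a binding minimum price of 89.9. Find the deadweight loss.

Competitive equilibrium: 96.25 − 0.12q = 37.4 + 0.79q → q* = 64.6703, p* = 88.4896.
At the floor p = 89.9, quantity demanded = (96.25 − 89.9)/0.12 = 52.9167.
Sellers' marginal cost at q' = 52.9167: 37.4 + 0.79·52.9167 = 79.2042.
Δq = 64.6703 − 52.9167 = 11.7536; wedge = 89.9 − 79.2042 = 10.6958.
Welfare loss = ½ × 11.7536 × 10.6958 = 62.86.

62.86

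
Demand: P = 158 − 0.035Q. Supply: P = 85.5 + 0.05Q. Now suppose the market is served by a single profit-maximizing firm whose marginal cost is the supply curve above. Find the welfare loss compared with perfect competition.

Competitive equilibrium: 158 − 0.035Q = 85.5 + 0.05Q → Q* = 852.94118, P* = 128.14706.
Marginal revenue: MR = 158 − 0.07Q. Set MR = MC: 158 − 0.07Q = 85.5 + 0.05Q → Q_m = 604.16667.
Price P_m = 158 − 0.035·604.16667 = 136.85417; MC(Q_m) = 85.5 + 0.05·604.16667 = 115.70833.
Competitive Q* = 852.94118, so ΔQ = 248.77451; wedge = 136.85417 − 115.70833 = 21.14584.
DWL = ½ × 248.77451 × 21.14584 = 2630.27.

2630.27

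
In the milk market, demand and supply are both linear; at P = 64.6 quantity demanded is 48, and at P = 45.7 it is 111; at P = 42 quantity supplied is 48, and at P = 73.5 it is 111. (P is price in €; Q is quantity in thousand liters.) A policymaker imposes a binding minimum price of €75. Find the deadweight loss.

€1583.40 thousand

Demand slope = (45.7 − 64.6)/(111 − 48) = −0.3, so P = 79 − 0.3Q.
Supply slope = (73.5 − 42)/(111 − 48) = 0.5, so P = 18 + 0.5Q.
Competitive equilibrium: 79 − 0.3Q = 18 + 0.5Q → Q* = 76.25, P* = 56.125.
At the floor P = 75, quantity demanded = (79 − 75)/0.3 = 13.3333.
Sellers' marginal cost at Q' = 13.3333: 18 + 0.5·13.3333 = 24.6667.
ΔQ = 76.25 − 13.3333 = 62.9167; wedge = 75 − 24.6667 = 50.3333.
Welfare loss = ½ × 62.9167 × 50.3333 = €1583.40 thousand.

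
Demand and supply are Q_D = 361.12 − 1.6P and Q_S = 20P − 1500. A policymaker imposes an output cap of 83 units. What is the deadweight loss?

6639.52

In inverse form: demand P = 225.7 − 0.625Q, supply P = 75 + 0.05Q.
Competitive equilibrium: 225.7 − 0.625Q = 75 + 0.05Q → Q* = 223.2593, P* = 86.163.
At Q = 83: demand price = 225.7 − 0.625·83 = 173.825; supply price = 75 + 0.05·83 = 79.15.
ΔQ = 223.2593 − 83 = 140.2593; wedge = 173.825 − 79.15 = 94.675.
Welfare loss = ½ × 140.2593 × 94.675 = 6639.52.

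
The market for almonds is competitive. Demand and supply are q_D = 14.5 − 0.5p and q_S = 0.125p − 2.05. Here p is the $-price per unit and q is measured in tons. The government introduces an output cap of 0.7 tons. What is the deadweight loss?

$1.568

In inverse form: demand p = 29 − 2q, supply p = 16.4 + 8q.
Competitive equilibrium: 29 − 2q = 16.4 + 8q → q* = 1.26, p* = 26.48.
At q = 0.7: demand price = 29 − 2·0.7 = 27.6; supply price = 16.4 + 8·0.7 = 22.
Δq = 1.26 − 0.7 = 0.56; wedge = 27.6 − 22 = 5.6.
Welfare loss = ½ × 0.56 × 5.6 = $1.568.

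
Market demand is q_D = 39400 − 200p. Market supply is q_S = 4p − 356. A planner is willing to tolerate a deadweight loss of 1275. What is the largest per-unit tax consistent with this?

In inverse form: demand p = 197 − 0.005q, supply p = 89 + 0.25q.
Competitive equilibrium: 197 − 0.005q = 89 + 0.25q → q* = 423.5294, p* = 194.8824.
A tax t gives Δq = t/0.255 and wedge t, so DWL = t²/0.51.
t²/0.51 = 1275 → t² = 650.25 → t = 25.5.

25.5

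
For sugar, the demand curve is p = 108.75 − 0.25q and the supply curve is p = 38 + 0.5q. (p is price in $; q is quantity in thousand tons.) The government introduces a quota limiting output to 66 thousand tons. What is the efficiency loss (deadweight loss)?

Competitive equilibrium: 108.75 − 0.25q = 38 + 0.5q → q* = 94.3333, p* = 85.1667.
At q = 66: demand price = 108.75 − 0.25·66 = 92.25; supply price = 38 + 0.5·66 = 71.
Δq = 94.3333 − 66 = 28.3333; wedge = 92.25 − 71 = 21.25.
The triangle = ½ × 28.3333 × 21.25 = $301.04 thousand.

$301.04 thousand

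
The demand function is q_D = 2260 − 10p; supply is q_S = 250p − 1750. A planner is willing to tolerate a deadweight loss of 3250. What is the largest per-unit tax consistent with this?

In inverse form: demand p = 226 − 0.1q, supply p = 7 + 0.004q.
Competitive equilibrium: 226 − 0.1q = 7 + 0.004q → q* = 2105.7692, p* = 15.4231.
A tax t gives Δq = t/0.104 and wedge t, so DWL = t²/0.208.
t²/0.208 = 3250 → t² = 676 → t = 26.

26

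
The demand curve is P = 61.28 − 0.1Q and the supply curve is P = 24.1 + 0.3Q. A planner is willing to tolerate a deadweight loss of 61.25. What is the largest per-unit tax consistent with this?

Competitive equilibrium: 61.28 − 0.1Q = 24.1 + 0.3Q → Q* = 92.95, P* = 51.985.
A tax t gives ΔQ = t/0.4 and wedge t, so DWL = t²/0.8.
t²/0.8 = 61.25 → t² = 49 → t = 7.

7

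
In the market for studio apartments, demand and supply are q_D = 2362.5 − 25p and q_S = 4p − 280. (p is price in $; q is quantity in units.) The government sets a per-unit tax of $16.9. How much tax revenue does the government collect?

In inverse form: demand p = 94.5 − 0.04q, supply p = 70 + 0.25q.
Competitive equilibrium: 94.5 − 0.04q = 70 + 0.25q → q* = 84.4828, p* = 91.1207.
With the tax, the buyer price exceeds the seller price by 16.9: (94.5 − 0.04q) − (70 + 0.25q) = 16.9 → q' = 26.2069.
Tax revenue = 16.9 × 26.2069 = $442.90.

$442.90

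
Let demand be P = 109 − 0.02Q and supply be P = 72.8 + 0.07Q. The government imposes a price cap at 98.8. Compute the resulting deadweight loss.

42.67

Competitive equilibrium: 109 − 0.02Q = 72.8 + 0.07Q → Q* = 402.2222, P* = 100.9556.
At the ceiling P = 98.8, quantity supplied = (98.8 − 72.8)/0.07 = 371.4286.
Willingness to pay at Q' = 371.4286: 109 − 0.02·371.4286 = 101.5714.
ΔQ = 402.2222 − 371.4286 = 30.7936; wedge = 101.5714 − 98.8 = 2.7714.
Deadweight loss = ½ × 30.7936 × 2.7714 = 42.67.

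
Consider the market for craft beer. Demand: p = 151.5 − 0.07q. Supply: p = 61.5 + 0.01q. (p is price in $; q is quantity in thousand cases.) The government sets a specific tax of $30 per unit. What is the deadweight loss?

Competitive equilibrium: 151.5 − 0.07q = 61.5 + 0.01q → q* = 1125, p* = 72.75.
With the tax, the buyer price exceeds the seller price by 30: (151.5 − 0.07q) − (61.5 + 0.01q) = 30 → q' = 750.
Δq = 1125 − 750 = 375; the wedge equals the tax, 30.
DWL = ½ × 375 × 30 = $5625 thousand.

$5625 thousand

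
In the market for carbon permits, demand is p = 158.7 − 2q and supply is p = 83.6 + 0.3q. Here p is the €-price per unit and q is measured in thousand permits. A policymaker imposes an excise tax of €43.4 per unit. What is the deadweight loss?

€409.47 thousand

Competitive equilibrium: 158.7 − 2q = 83.6 + 0.3q → q* = 32.6522, p* = 93.3957.
With the tax, the buyer price exceeds the seller price by 43.4: (158.7 − 2q) − (83.6 + 0.3q) = 43.4 → q' = 13.7826.
Δq = 32.6522 − 13.7826 = 18.8696; the wedge equals the tax, 43.4.
DWL = ½ × 18.8696 × 43.4 = €409.47 thousand.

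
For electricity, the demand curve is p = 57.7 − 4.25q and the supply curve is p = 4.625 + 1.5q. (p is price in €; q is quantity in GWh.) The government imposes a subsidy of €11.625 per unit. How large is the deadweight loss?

€11.75

Competitive equilibrium: 57.7 − 4.25q = 4.625 + 1.5q → q* = 9.2304, p* = 18.4707.
The subsidy lowers effective supply by 11.625: p = 1.5q − 7.
New quantity: 57.7 − 4.25q = 1.5q − 7 → q' = 11.2522.
Overproduction Δq = 11.2522 − 9.2304 = 2.0218; wedge = subsidy = 11.625.
DWL = ½ × 2.0218 × 11.625 = €11.75.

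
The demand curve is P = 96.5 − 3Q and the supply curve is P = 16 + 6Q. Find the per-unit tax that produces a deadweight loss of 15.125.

16.5

Competitive equilibrium: 96.5 − 3Q = 16 + 6Q → Q* = 8.9444, P* = 69.6667.
A tax t gives ΔQ = t/9 and wedge t, so DWL = t²/18.
t²/18 = 15.125 → t² = 272.25 → t = 16.5.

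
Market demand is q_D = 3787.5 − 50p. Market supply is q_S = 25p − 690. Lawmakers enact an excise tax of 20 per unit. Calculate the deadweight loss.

3333.33

In inverse form: demand p = 75.75 − 0.02q, supply p = 27.6 + 0.04q.
Competitive equilibrium: 75.75 − 0.02q = 27.6 + 0.04q → q* = 802.5, p* = 59.7.
With the tax, the buyer price exceeds the seller price by 20: (75.75 − 0.02q) − (27.6 + 0.04q) = 20 → q' = 469.1667.
Δq = 802.5 − 469.1667 = 333.3333; the wedge equals the tax, 20.
Deadweight loss = ½ × 333.3333 × 20 = 3333.33.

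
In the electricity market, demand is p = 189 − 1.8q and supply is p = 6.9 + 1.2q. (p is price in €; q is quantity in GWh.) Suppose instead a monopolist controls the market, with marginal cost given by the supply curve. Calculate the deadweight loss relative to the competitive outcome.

€777.20

Competitive equilibrium: 189 − 1.8q = 6.9 + 1.2q → q* = 60.7, p* = 79.74.
Marginal revenue: MR = 189 − 3.6q. Set MR = MC: 189 − 3.6q = 6.9 + 1.2q → q_m = 37.9375.
Price p_m = 189 − 1.8·37.9375 = 120.7125; MC(q_m) = 6.9 + 1.2·37.9375 = 52.425.
Competitive q* = 60.7, so Δq = 22.7625; wedge = 120.7125 − 52.425 = 68.2875.
Deadweight loss = ½ × 22.7625 × 68.2875 = €777.20.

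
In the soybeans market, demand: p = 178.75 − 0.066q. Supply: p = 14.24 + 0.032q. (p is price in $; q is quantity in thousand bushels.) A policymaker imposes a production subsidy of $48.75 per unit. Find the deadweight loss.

$12125.32 thousand

Competitive equilibrium: 178.75 − 0.066q = 14.24 + 0.032q → q* = 1678.6735, p* = 67.9576.
The subsidy lowers effective supply by 48.75: p = 0.032q − 34.51.
New quantity: 178.75 − 0.066q = 0.032q − 34.51 → q' = 2176.1224.
Overproduction Δq = 2176.1224 − 1678.6735 = 497.4489; wedge = subsidy = 48.75.
Welfare loss = ½ × 497.4489 × 48.75 = $12125.32 thousand.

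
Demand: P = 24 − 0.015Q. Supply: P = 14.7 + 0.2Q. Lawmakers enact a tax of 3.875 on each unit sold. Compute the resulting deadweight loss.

34.92

Competitive equilibrium: 24 − 0.015Q = 14.7 + 0.2Q → Q* = 43.2558, P* = 23.3512.
With the tax, the buyer price exceeds the seller price by 3.875: (24 − 0.015Q) − (14.7 + 0.2Q) = 3.875 → Q' = 25.2326.
ΔQ = 43.2558 − 25.2326 = 18.0232; the wedge equals the tax, 3.875.
Welfare loss = ½ × 18.0232 × 3.875 = 34.92.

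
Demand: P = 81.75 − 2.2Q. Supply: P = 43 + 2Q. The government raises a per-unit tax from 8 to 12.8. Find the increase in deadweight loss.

11.89

Competitive equilibrium: 81.75 − 2.2Q = 43 + 2Q → Q* = 9.2262, P* = 61.4524.
For a per-unit tax t: ΔQ = t/4.2, so DWL = ½·t·(t/4.2) = t²/8.4.
At t = 8: DWL = 7.619. At t = 12.8: DWL = 19.505.
Increase = 19.505 − 7.619 = 11.89.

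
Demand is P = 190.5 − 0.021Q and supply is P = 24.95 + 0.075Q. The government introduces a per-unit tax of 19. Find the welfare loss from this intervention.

Competitive equilibrium: 190.5 − 0.021Q = 24.95 + 0.075Q → Q* = 1724.4792, P* = 154.2859.
With the tax, the buyer price exceeds the seller price by 19: (190.5 − 0.021Q) − (24.95 + 0.075Q) = 19 → Q' = 1526.5625.
ΔQ = 1724.4792 − 1526.5625 = 197.9167; the wedge equals the tax, 19.
DWL = ½ × 197.9167 × 19 = 1880.21.

1880.21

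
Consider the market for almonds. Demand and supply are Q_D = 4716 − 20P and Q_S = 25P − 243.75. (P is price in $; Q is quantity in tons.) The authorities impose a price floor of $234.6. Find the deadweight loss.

In inverse form: demand P = 235.8 − 0.05Q, supply P = 9.75 + 0.04Q.
Competitive equilibrium: 235.8 − 0.05Q = 9.75 + 0.04Q → Q* = 2511.66667, P* = 110.21667.
At the floor P = 234.6, quantity demanded = (235.8 − 234.6)/0.05 = 24.
Sellers' marginal cost at Q' = 24: 9.75 + 0.04·24 = 10.71.
ΔQ = 2511.66667 − 24 = 2487.66667; wedge = 234.6 − 10.71 = 223.89.
DWL = ½ × 2487.66667 × 223.89 = $278481.845.

$278481.845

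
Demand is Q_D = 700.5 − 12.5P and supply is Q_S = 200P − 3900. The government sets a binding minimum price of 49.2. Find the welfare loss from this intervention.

5040.47

In inverse form: demand P = 56.04 − 0.08Q, supply P = 19.5 + 0.005Q.
Competitive equilibrium: 56.04 − 0.08Q = 19.5 + 0.005Q → Q* = 429.8824, P* = 21.6494.
At the floor P = 49.2, quantity demanded = (56.04 − 49.2)/0.08 = 85.5.
Sellers' marginal cost at Q' = 85.5: 19.5 + 0.005·85.5 = 19.9275.
ΔQ = 429.8824 − 85.5 = 344.3824; wedge = 49.2 − 19.9275 = 29.2725.
Deadweight loss = ½ × 344.3824 × 29.2725 = 5040.47.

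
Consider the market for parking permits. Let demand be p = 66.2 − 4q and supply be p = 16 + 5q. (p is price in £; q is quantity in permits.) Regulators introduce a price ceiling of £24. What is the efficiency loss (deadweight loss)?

£71.20

Competitive equilibrium: 66.2 − 4q = 16 + 5q → q* = 5.5778, p* = 43.8889.
At the ceiling p = 24, quantity supplied = (24 − 16)/5 = 1.6.
Willingness to pay at q' = 1.6: 66.2 − 4·1.6 = 59.8.
Δq = 5.5778 − 1.6 = 3.9778; wedge = 59.8 − 24 = 35.8.
The triangle = ½ × 3.9778 × 35.8 = £71.20.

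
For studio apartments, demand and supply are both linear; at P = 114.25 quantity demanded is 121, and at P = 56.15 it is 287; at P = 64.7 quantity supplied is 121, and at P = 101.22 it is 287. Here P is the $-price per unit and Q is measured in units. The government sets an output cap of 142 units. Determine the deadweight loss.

Demand slope = (56.15 − 114.25)/(287 − 121) = −0.35, so P = 156.6 − 0.35Q.
Supply slope = (101.22 − 64.7)/(287 − 121) = 0.22, so P = 38.08 + 0.22Q.
Competitive equilibrium: 156.6 − 0.35Q = 38.08 + 0.22Q → Q* = 207.9298, P* = 83.8246.
At Q = 142: demand price = 156.6 − 0.35·142 = 106.9; supply price = 38.08 + 0.22·142 = 69.32.
ΔQ = 207.9298 − 142 = 65.9298; wedge = 106.9 − 69.32 = 37.58.
The triangle = ½ × 65.9298 × 37.58 = $1238.82.

$1238.82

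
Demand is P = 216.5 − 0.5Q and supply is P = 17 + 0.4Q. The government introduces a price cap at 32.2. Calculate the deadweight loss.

15180.05

Competitive equilibrium: 216.5 − 0.5Q = 17 + 0.4Q → Q* = 221.6667, P* = 105.6667.
At the ceiling P = 32.2, quantity supplied = (32.2 − 17)/0.4 = 38.
Willingness to pay at Q' = 38: 216.5 − 0.5·38 = 197.5.
ΔQ = 221.6667 − 38 = 183.6667; wedge = 197.5 − 32.2 = 165.3.
The triangle = ½ × 183.6667 × 165.3 = 15180.05.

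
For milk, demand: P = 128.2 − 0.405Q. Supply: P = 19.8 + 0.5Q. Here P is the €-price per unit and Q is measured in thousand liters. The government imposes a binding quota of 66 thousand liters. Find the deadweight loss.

€1308.71 thousand

Competitive equilibrium: 128.2 − 0.405Q = 19.8 + 0.5Q → Q* = 119.779, P* = 79.6895.
At Q = 66: demand price = 128.2 − 0.405·66 = 101.47; supply price = 19.8 + 0.5·66 = 52.8.
ΔQ = 119.779 − 66 = 53.779; wedge = 101.47 − 52.8 = 48.67.
The triangle = ½ × 53.779 × 48.67 = €1308.71 thousand.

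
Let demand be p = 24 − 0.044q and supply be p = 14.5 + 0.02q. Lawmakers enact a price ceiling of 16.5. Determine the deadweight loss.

75.08

Competitive equilibrium: 24 − 0.044q = 14.5 + 0.02q → q* = 148.4375, p* = 17.4688.
At the ceiling p = 16.5, quantity supplied = (16.5 − 14.5)/0.02 = 100.
Willingness to pay at q' = 100: 24 − 0.044·100 = 19.6.
Δq = 148.4375 − 100 = 48.4375; wedge = 19.6 − 16.5 = 3.1.
The triangle = ½ × 48.4375 × 3.1 = 75.08.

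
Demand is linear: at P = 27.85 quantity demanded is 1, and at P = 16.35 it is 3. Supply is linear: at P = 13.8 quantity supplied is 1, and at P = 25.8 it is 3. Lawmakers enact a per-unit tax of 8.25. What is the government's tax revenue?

Demand slope = (16.35 − 27.85)/(3 − 1) = −5.75, so P = 33.6 − 5.75Q.
Supply slope = (25.8 − 13.8)/(3 − 1) = 6, so P = 7.8 + 6Q.
Competitive equilibrium: 33.6 − 5.75Q = 7.8 + 6Q → Q* = 2.1957, P* = 20.9745.
With the tax, the buyer price exceeds the seller price by 8.25: (33.6 − 5.75Q) − (7.8 + 6Q) = 8.25 → Q' = 1.4936.
Tax revenue = 8.25 × 1.4936 = 12.32.

12.32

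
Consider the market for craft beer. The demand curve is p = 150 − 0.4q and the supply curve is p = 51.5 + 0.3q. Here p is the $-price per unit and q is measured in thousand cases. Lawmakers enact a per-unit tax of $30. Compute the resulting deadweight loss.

Competitive equilibrium: 150 − 0.4q = 51.5 + 0.3q → q* = 140.7143, p* = 93.7143.
With the tax, the buyer price exceeds the seller price by 30: (150 − 0.4q) − (51.5 + 0.3q) = 30 → q' = 97.8571.
Δq = 140.7143 − 97.8571 = 42.8572; the wedge equals the tax, 30.
Welfare loss = ½ × 42.8572 × 30 = $642.86 thousand.

$642.86 thousand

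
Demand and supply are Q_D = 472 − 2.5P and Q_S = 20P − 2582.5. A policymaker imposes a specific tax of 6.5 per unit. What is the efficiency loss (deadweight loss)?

46.94

In inverse form: demand P = 188.8 − 0.4Q, supply P = 129.125 + 0.05Q.
Competitive equilibrium: 188.8 − 0.4Q = 129.125 + 0.05Q → Q* = 132.6111, P* = 135.7556.
With the tax, the buyer price exceeds the seller price by 6.5: (188.8 − 0.4Q) − (129.125 + 0.05Q) = 6.5 → Q' = 118.1667.
ΔQ = 132.6111 − 118.1667 = 14.4444; the wedge equals the tax, 6.5.
Welfare loss = ½ × 14.4444 × 6.5 = 46.94.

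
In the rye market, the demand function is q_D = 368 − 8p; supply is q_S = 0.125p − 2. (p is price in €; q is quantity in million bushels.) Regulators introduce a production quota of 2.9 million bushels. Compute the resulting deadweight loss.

In inverse form: demand p = 46 − 0.125q, supply p = 16 + 8q.
Competitive equilibrium: 46 − 0.125q = 16 + 8q → q* = 3.6923, p* = 45.5385.
At q = 2.9: demand price = 46 − 0.125·2.9 = 45.6375; supply price = 16 + 8·2.9 = 39.2.
Δq = 3.6923 − 2.9 = 0.7923; wedge = 45.6375 − 39.2 = 6.4375.
Welfare loss = ½ × 0.7923 × 6.4375 = €2.55 million.

€2.55 million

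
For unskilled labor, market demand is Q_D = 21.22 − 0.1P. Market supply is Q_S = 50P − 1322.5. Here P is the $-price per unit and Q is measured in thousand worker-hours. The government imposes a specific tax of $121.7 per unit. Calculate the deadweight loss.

In inverse form: demand P = 212.2 − 10Q, supply P = 26.45 + 0.02Q.
Competitive equilibrium: 212.2 − 10Q = 26.45 + 0.02Q → Q* = 18.5379, P* = 26.8208.
With the tax, the buyer price exceeds the seller price by 121.7: (212.2 − 10Q) − (26.45 + 0.02Q) = 121.7 → Q' = 6.3922.
ΔQ = 18.5379 − 6.3922 = 12.1457; the wedge equals the tax, 121.7.
DWL = ½ × 12.1457 × 121.7 = $739.07 thousand.

$739.07 thousand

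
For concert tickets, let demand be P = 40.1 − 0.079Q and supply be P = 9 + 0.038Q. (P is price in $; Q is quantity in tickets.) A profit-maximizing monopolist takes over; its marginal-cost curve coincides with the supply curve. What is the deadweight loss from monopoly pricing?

$671.50

Competitive equilibrium: 40.1 − 0.079Q = 9 + 0.038Q → Q* = 265.812, P* = 19.1009.
Marginal revenue: MR = 40.1 − 0.158Q. Set MR = MC: 40.1 − 0.158Q = 9 + 0.038Q → Q_m = 158.6735.
Price P_m = 40.1 − 0.079·158.6735 = 27.5648; MC(Q_m) = 9 + 0.038·158.6735 = 15.0296.
Competitive Q* = 265.812, so ΔQ = 107.1385; wedge = 27.5648 − 15.0296 = 12.5352.
Welfare loss = ½ × 107.1385 × 12.5352 = $671.50.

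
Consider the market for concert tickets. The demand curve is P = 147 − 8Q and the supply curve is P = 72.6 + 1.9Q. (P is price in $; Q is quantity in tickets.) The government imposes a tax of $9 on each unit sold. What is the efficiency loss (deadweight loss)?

$4.09

Competitive equilibrium: 147 − 8Q = 72.6 + 1.9Q → Q* = 7.5152, P* = 86.8788.
With the tax, the buyer price exceeds the seller price by 9: (147 − 8Q) − (72.6 + 1.9Q) = 9 → Q' = 6.6061.
ΔQ = 7.5152 − 6.6061 = 0.9091; the wedge equals the tax, 9.
The triangle = ½ × 0.9091 × 9 = $4.09.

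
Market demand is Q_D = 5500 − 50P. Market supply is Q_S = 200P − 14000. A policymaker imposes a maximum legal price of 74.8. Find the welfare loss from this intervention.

In inverse form: demand P = 110 − 0.02Q, supply P = 70 + 0.005Q.
Competitive equilibrium: 110 − 0.02Q = 70 + 0.005Q → Q* = 1600, P* = 78.
At the ceiling P = 74.8, quantity supplied = (74.8 − 70)/0.005 = 960.
Willingness to pay at Q' = 960: 110 − 0.02·960 = 90.8.
ΔQ = 1600 − 960 = 640; wedge = 90.8 − 74.8 = 16.
Deadweight loss = ½ × 640 × 16 = 5120.

5120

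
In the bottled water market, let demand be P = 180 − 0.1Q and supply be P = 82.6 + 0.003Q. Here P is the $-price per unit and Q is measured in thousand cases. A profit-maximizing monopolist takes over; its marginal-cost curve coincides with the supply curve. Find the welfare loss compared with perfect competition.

$11175.29 thousand

Competitive equilibrium: 180 − 0.1Q = 82.6 + 0.003Q → Q* = 945.6311, P* = 85.4369.
Marginal revenue: MR = 180 − 0.2Q. Set MR = MC: 180 − 0.2Q = 82.6 + 0.003Q → Q_m = 479.803.
Price P_m = 180 − 0.1·479.803 = 132.0197; MC(Q_m) = 82.6 + 0.003·479.803 = 84.0394.
Competitive Q* = 945.6311, so ΔQ = 465.8281; wedge = 132.0197 − 84.0394 = 47.9803.
The triangle = ½ × 465.8281 × 47.9803 = $11175.29 thousand.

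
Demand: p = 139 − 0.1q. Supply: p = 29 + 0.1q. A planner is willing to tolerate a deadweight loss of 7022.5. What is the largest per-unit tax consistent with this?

53

Competitive equilibrium: 139 − 0.1q = 29 + 0.1q → q* = 550, p* = 84.
A tax t gives Δq = t/0.2 and wedge t, so DWL = t²/0.4.
t²/0.4 = 7022.5 → t² = 2809 → t = 53.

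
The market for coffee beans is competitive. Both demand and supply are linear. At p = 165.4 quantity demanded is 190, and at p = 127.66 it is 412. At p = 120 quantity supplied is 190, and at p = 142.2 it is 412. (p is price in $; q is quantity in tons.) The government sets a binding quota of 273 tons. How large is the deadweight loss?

$978.78

Demand slope = (127.66 − 165.4)/(412 − 190) = −0.17, so p = 197.7 − 0.17q.
Supply slope = (142.2 − 120)/(412 − 190) = 0.1, so p = 101 + 0.1q.
Competitive equilibrium: 197.7 − 0.17q = 101 + 0.1q → q* = 358.1481, p* = 136.8148.
At q = 273: demand price = 197.7 − 0.17·273 = 151.29; supply price = 101 + 0.1·273 = 128.3.
Δq = 358.1481 − 273 = 85.1481; wedge = 151.29 − 128.3 = 22.99.
Welfare loss = ½ × 85.1481 × 22.99 = $978.78.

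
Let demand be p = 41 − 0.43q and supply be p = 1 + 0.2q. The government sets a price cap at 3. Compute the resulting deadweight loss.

Competitive equilibrium: 41 − 0.43q = 1 + 0.2q → q* = 63.4921, p* = 13.6984.
At the ceiling p = 3, quantity supplied = (3 − 1)/0.2 = 10.
Willingness to pay at q' = 10: 41 − 0.43·10 = 36.7.
Δq = 63.4921 − 10 = 53.4921; wedge = 36.7 − 3 = 33.7.
Welfare loss = ½ × 53.4921 × 33.7 = 901.34.

901.34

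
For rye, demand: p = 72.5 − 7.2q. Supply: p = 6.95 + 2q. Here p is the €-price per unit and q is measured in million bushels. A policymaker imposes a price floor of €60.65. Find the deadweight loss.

€138.10 million

Competitive equilibrium: 72.5 − 7.2q = 6.95 + 2q → q* = 7.125, p* = 21.2.
At the floor p = 60.65, quantity demanded = (72.5 − 60.65)/7.2 = 1.6458.
Sellers' marginal cost at q' = 1.6458: 6.95 + 2·1.6458 = 10.2416.
Δq = 7.125 − 1.6458 = 5.4792; wedge = 60.65 − 10.2416 = 50.4084.
Welfare loss = ½ × 5.4792 × 50.4084 = €138.10 million.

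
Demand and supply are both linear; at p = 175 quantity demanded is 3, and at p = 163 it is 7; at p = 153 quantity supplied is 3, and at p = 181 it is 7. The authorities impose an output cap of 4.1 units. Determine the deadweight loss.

6.05

Demand slope = (163 − 175)/(7 − 3) = −3, so p = 184 − 3q.
Supply slope = (181 − 153)/(7 − 3) = 7, so p = 132 + 7q.
Competitive equilibrium: 184 − 3q = 132 + 7q → q* = 5.2, p* = 168.4.
At q = 4.1: demand price = 184 − 3·4.1 = 171.7; supply price = 132 + 7·4.1 = 160.7.
Δq = 5.2 − 4.1 = 1.1; wedge = 171.7 − 160.7 = 11.
Deadweight loss = ½ × 1.1 × 11 = 6.05.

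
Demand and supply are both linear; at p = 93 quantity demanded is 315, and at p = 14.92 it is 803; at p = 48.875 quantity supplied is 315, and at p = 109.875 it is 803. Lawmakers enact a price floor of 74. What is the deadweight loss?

185.45

Demand slope = (14.92 − 93)/(803 − 315) = −0.16, so p = 143.4 − 0.16q.
Supply slope = (109.875 − 48.875)/(803 − 315) = 0.125, so p = 9.5 + 0.125q.
Competitive equilibrium: 143.4 − 0.16q = 9.5 + 0.125q → q* = 469.8246, p* = 68.2281.
At the floor p = 74, quantity demanded = (143.4 − 74)/0.16 = 433.75.
Sellers' marginal cost at q' = 433.75: 9.5 + 0.125·433.75 = 63.7188.
Δq = 469.8246 − 433.75 = 36.0746; wedge = 74 − 63.7188 = 10.2812.
DWL = ½ × 36.0746 × 10.2812 = 185.45.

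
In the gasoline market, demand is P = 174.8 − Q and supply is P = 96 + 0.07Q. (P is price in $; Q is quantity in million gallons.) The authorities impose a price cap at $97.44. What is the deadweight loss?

$1506.98 million

Competitive equilibrium: 174.8 − Q = 96 + 0.07Q → Q* = 73.6449, P* = 101.1551.
At the ceiling P = 97.44, quantity supplied = (97.44 − 96)/0.07 = 20.5714.
Willingness to pay at Q' = 20.5714: 174.8 − 1·20.5714 = 154.2286.
ΔQ = 73.6449 − 20.5714 = 53.0735; wedge = 154.2286 − 97.44 = 56.7886.
The triangle = ½ × 53.0735 × 56.7886 = $1506.98 million.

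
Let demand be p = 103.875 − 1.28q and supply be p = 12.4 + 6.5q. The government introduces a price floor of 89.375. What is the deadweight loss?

0.72

Competitive equilibrium: 103.875 − 1.28q = 12.4 + 6.5q → q* = 11.7577, p* = 88.8251.
At the floor p = 89.375, quantity demanded = (103.875 − 89.375)/1.28 = 11.3281.
Sellers' marginal cost at q' = 11.3281: 12.4 + 6.5·11.3281 = 86.0327.
Δq = 11.7577 − 11.3281 = 0.4296; wedge = 89.375 − 86.0327 = 3.3423.
DWL = ½ × 0.4296 × 3.3423 = 0.72.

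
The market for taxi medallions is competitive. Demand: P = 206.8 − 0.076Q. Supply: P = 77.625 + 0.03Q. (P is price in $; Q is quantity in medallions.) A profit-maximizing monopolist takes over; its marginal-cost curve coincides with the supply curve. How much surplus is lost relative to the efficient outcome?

$13724.78

Competitive equilibrium: 206.8 − 0.076Q = 77.625 + 0.03Q → Q* = 1218.6321, P* = 114.184.
Marginal revenue: MR = 206.8 − 0.152Q. Set MR = MC: 206.8 − 0.152Q = 77.625 + 0.03Q → Q_m = 709.7527.
Price P_m = 206.8 − 0.076·709.7527 = 152.8588; MC(Q_m) = 77.625 + 0.03·709.7527 = 98.9176.
Competitive Q* = 1218.6321, so ΔQ = 508.8794; wedge = 152.8588 − 98.9176 = 53.9412.
DWL = ½ × 508.8794 × 53.9412 = $13724.78.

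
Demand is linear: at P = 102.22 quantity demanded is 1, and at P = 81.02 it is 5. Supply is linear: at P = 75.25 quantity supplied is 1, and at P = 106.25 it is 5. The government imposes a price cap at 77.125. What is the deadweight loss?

Demand slope = (81.02 − 102.22)/(5 − 1) = −5.3, so P = 107.52 − 5.3Q.
Supply slope = (106.25 − 75.25)/(5 − 1) = 7.75, so P = 67.5 + 7.75Q.
Competitive equilibrium: 107.52 − 5.3Q = 67.5 + 7.75Q → Q* = 3.0667, P* = 91.2667.
At the ceiling P = 77.125, quantity supplied = (77.125 − 67.5)/7.75 = 1.2419.
Willingness to pay at Q' = 1.2419: 107.52 − 5.3·1.2419 = 100.9379.
ΔQ = 3.0667 − 1.2419 = 1.8248; wedge = 100.9379 − 77.125 = 23.8129.
Deadweight loss = ½ × 1.8248 × 23.8129 = 21.73.

21.73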